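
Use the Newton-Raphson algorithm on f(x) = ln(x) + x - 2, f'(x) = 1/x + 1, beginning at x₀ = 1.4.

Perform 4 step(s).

f(x) = ln(x) + x - 2
f'(x) = 1/x + 1
x₀ = 1.4

Newton-Raphson formula: x_{n+1} = x_n - f(x_n)/f'(x_n)

Iteration 1:
  f(1.400000) = -0.263528
  f'(1.400000) = 1.714286
  x_1 = 1.400000 - (-0.263528)/1.714286 = 1.553725
Iteration 2:
  f(1.553725) = -0.005621
  f'(1.553725) = 1.643615
  x_2 = 1.553725 - (-0.005621)/1.643615 = 1.557144
Iteration 3:
  f(1.557144) = -0.000002
  f'(1.557144) = 1.642201
  x_3 = 1.557144 - (-0.000002)/1.642201 = 1.557146
Iteration 4:
  f(1.557146) = 0.000000
  f'(1.557146) = 1.642201
  x_4 = 1.557146 - 0.000000/1.642201 = 1.557146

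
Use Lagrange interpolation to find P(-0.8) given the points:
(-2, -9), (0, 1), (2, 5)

Lagrange interpolation formula:
P(x) = Σ yᵢ × Lᵢ(x)
where Lᵢ(x) = Π_{j≠i} (x - xⱼ)/(xᵢ - xⱼ)

L_0(-0.8) = (-0.8 - 0)/(-2 - 0) × (-0.8 - 2)/(-2 - 2) = 0.280000
L_1(-0.8) = (-0.8 - (-2))/(0 - (-2)) × (-0.8 - 2)/(0 - 2) = 0.840000
L_2(-0.8) = (-0.8 - (-2))/(2 - (-2)) × (-0.8 - 0)/(2 - 0) = -0.120000

P(-0.8) = (-9)×L_0(-0.8) + 1×L_1(-0.8) + 5×L_2(-0.8)
P(-0.8) = -2.280000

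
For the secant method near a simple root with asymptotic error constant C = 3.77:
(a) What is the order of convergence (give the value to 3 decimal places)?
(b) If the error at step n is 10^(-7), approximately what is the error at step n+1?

(a) Secant method has superlinear convergence with order φ = (1+√5)/2 ≈ 1.618.
    This means |e_{n+1}| ≈ C|e_n|^1.618.

(b) With |e_n| = 10^(-7) and C = 3.77:
    |e_{n+1}| ≈ 3.77 × (10^(-7))^1.618 = 3.77 × 10^(-11.33)

(a) ≈ 1.618 (golden ratio); (b) |e_{n+1}| ≈ 1.779e-11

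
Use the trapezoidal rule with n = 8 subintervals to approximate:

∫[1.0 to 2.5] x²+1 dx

f(x) = x²+1
a = 1.0, b = 2.5, n = 8
h = (b - a)/n = 0.187500

Trapezoidal rule: (h/2)[f(x₀) + 2f(x₁) + 2f(x₂) + ... + f(xₙ)]

x_0 = 1.0000, f(x_0) = 2.000000, coefficient = 1
x_1 = 1.1875, f(x_1) = 2.410156, coefficient = 2
x_2 = 1.3750, f(x_2) = 2.890625, coefficient = 2
x_3 = 1.5625, f(x_3) = 3.441406, coefficient = 2
x_4 = 1.7500, f(x_4) = 4.062500, coefficient = 2
x_5 = 1.9375, f(x_5) = 4.753906, coefficient = 2
x_6 = 2.1250, f(x_6) = 5.515625, coefficient = 2
x_7 = 2.3125, f(x_7) = 6.347656, coefficient = 2
x_8 = 2.5000, f(x_8) = 7.250000, coefficient = 1

I ≈ (0.187500/2) × 68.093750 = 6.383789
Exact value: 6.375000
Error: 0.008789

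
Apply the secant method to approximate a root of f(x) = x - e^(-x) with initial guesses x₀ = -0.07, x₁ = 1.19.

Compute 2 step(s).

f(x) = x - e^(-x)
x₀ = -0.07, x₁ = 1.19

Secant formula: x_{n+1} = x_n - f(x_n)(x_n - x_{n-1})/(f(x_n) - f(x_{n-1}))

Iteration 1:
  f(-0.070000) = -1.142508
  f(1.190000) = 0.885779
  x_2 = 1.190000 - 0.885779×(1.190000 - (-0.070000))/(0.885779 - (-1.142508))
       = 0.639742
Iteration 2:
  f(1.190000) = 0.885779
  f(0.639742) = 0.112313
  x_3 = 0.639742 - 0.112313×(0.639742 - 1.190000)/(0.112313 - 0.885779)
       = 0.559840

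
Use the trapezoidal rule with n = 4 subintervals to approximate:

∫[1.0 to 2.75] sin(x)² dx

f(x) = sin(x)²
a = 1.0, b = 2.75, n = 4
h = (b - a)/n = 0.437500

Trapezoidal rule: (h/2)[f(x₀) + 2f(x₁) + 2f(x₂) + ... + f(xₙ)]

x_0 = 1.0000, f(x_0) = 0.708073, coefficient = 1
x_1 = 1.4375, f(x_1) = 0.982337, coefficient = 2
x_2 = 1.8750, f(x_2) = 0.910280, coefficient = 2
x_3 = 2.3125, f(x_3) = 0.543639, coefficient = 2
x_4 = 2.7500, f(x_4) = 0.145665, coefficient = 1

I ≈ (0.437500/2) × 5.726250 = 1.252617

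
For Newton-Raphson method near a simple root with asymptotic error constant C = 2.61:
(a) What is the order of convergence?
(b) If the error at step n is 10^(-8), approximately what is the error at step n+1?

(a) Newton-Raphson has quadratic (order 2) convergence near simple roots.
    This means |e_{n+1}| ≈ C|e_n|².

(b) With |e_n| = 10^(-8) and C = 2.61:
    |e_{n+1}| ≈ 2.61 × (10^(-8))² = 2.61 × 10^(-16)

(a) 2 (quadratic); (b) |e_{n+1}| ≈ 2.610e-16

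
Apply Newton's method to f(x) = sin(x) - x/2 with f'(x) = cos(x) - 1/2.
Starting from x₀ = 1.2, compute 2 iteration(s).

f(x) = sin(x) - x/2
f'(x) = cos(x) - 1/2
x₀ = 1.2

Newton-Raphson formula: x_{n+1} = x_n - f(x_n)/f'(x_n)

Iteration 1:
  f(1.200000) = 0.332039
  f'(1.200000) = -0.137642
  x_1 = 1.200000 - 0.332039/(-0.137642) = 3.612334
Iteration 2:
  f(3.612334) = -2.259714
  f'(3.612334) = -1.391232
  x_2 = 3.612334 - (-2.259714)/(-1.391232) = 1.988080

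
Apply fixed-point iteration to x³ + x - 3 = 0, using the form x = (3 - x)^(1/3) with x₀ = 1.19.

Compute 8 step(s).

Equation: x³ + x - 3 = 0
Fixed-point form: x = (3 - x)^(1/3)
x₀ = 1.19

x_1 = g(1.190000) = 1.218689
x_2 = g(1.218689) = 1.212216
x_3 = g(1.212216) = 1.213682
x_4 = g(1.213682) = 1.213350
x_5 = g(1.213350) = 1.213426
x_6 = g(1.213426) = 1.213409
x_7 = g(1.213409) = 1.213412
x_8 = g(1.213412) = 1.213412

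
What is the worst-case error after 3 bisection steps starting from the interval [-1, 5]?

Bisection error bound: |error| ≤ (b-a)/2^n
|error| ≤ (5 - (-1))/2^3 = 6/2^3
|error| ≤ 0.7500000000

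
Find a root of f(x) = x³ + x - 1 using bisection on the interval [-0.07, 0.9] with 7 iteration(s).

f(x) = x³ + x - 1
Initial interval: [-0.07, 0.9]

Iteration 1:
  c_1 = (-0.070000 + 0.900000)/2 = 0.415000
  f(c_1) = f(0.415000) = -0.513527
  f(a) × f(c) ≥ 0, new interval: [0.415000, 0.900000]
Iteration 2:
  c_2 = (0.415000 + 0.900000)/2 = 0.657500
  f(c_2) = f(0.657500) = -0.058259
  f(a) × f(c) ≥ 0, new interval: [0.657500, 0.900000]
Iteration 3:
  c_3 = (0.657500 + 0.900000)/2 = 0.778750
  f(c_3) = f(0.778750) = 0.251024
  f(a) × f(c) < 0, new interval: [0.657500, 0.778750]
Iteration 4:
  c_4 = (0.657500 + 0.778750)/2 = 0.718125
  f(c_4) = f(0.718125) = 0.088465
  f(a) × f(c) < 0, new interval: [0.657500, 0.718125]
Iteration 5:
  c_5 = (0.657500 + 0.718125)/2 = 0.687812
  f(c_5) = f(0.687812) = 0.013207
  f(a) × f(c) < 0, new interval: [0.657500, 0.687812]
Iteration 6:
  c_6 = (0.657500 + 0.687812)/2 = 0.672656
  f(c_6) = f(0.672656) = -0.022989
  f(a) × f(c) ≥ 0, new interval: [0.672656, 0.687812]
Iteration 7:
  c_7 = (0.672656 + 0.687812)/2 = 0.680234
  f(c_7) = f(0.680234) = -0.005008
  f(a) × f(c) ≥ 0, new interval: [0.680234, 0.687812]

After 7 iteration(s), the approximation is c_7 = 0.680234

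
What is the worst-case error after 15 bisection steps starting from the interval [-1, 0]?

Bisection error bound: |error| ≤ (b-a)/2^n
|error| ≤ (0 - (-1))/2^15 = 1/2^15
|error| ≤ 0.0000305176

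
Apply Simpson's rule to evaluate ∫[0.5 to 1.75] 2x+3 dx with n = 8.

f(x) = 2x+3
a = 0.5, b = 1.75, n = 8
h = (b - a)/n = 0.156250

Simpson's rule: (h/3)[f(x₀) + 4f(x₁) + 2f(x₂) + ... + f(xₙ)]

x_0 = 0.5000, f(x_0) = 4.000000, coefficient = 1
x_1 = 0.6562, f(x_1) = 4.312500, coefficient = 4
x_2 = 0.8125, f(x_2) = 4.625000, coefficient = 2
x_3 = 0.9688, f(x_3) = 4.937500, coefficient = 4
x_4 = 1.1250, f(x_4) = 5.250000, coefficient = 2
x_5 = 1.2812, f(x_5) = 5.562500, coefficient = 4
x_6 = 1.4375, f(x_6) = 5.875000, coefficient = 2
x_7 = 1.5938, f(x_7) = 6.187500, coefficient = 4
x_8 = 1.7500, f(x_8) = 6.500000, coefficient = 1

I ≈ (0.156250/3) × 126.000000 = 6.562500
Exact value: 6.562500
Error: 0.000000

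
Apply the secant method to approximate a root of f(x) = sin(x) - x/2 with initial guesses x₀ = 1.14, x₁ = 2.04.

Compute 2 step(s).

f(x) = sin(x) - x/2
x₀ = 1.14, x₁ = 2.04

Secant formula: x_{n+1} = x_n - f(x_n)(x_n - x_{n-1})/(f(x_n) - f(x_{n-1}))

Iteration 1:
  f(1.140000) = 0.338633
  f(2.040000) = -0.128071
  x_2 = 2.040000 - (-0.128071)×(2.040000 - 1.140000)/(-0.128071 - 0.338633)
       = 1.793025
Iteration 2:
  f(2.040000) = -0.128071
  f(1.793025) = 0.078896
  x_3 = 1.793025 - 0.078896×(1.793025 - 2.040000)/(0.078896 - (-0.128071))
       = 1.887172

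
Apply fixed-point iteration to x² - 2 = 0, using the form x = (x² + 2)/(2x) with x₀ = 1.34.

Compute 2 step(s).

Equation: x² - 2 = 0
Fixed-point form: x = (x² + 2)/(2x)
x₀ = 1.34

x_1 = g(1.340000) = 1.416269
x_2 = g(1.416269) = 1.414215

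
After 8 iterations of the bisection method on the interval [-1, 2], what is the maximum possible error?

Bisection error bound: |error| ≤ (b-a)/2^n
|error| ≤ (2 - (-1))/2^8 = 3/2^8
|error| ≤ 0.0117187500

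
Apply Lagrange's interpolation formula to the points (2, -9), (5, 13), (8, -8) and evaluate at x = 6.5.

Lagrange interpolation formula:
P(x) = Σ yᵢ × Lᵢ(x)
where Lᵢ(x) = Π_{j≠i} (x - xⱼ)/(xᵢ - xⱼ)

L_0(6.5) = (6.5 - 5)/(2 - 5) × (6.5 - 8)/(2 - 8) = -0.125000
L_1(6.5) = (6.5 - 2)/(5 - 2) × (6.5 - 8)/(5 - 8) = 0.750000
L_2(6.5) = (6.5 - 2)/(8 - 2) × (6.5 - 5)/(8 - 5) = 0.375000

P(6.5) = (-9)×L_0(6.5) + 13×L_1(6.5) + (-8)×L_2(6.5)
P(6.5) = 7.875000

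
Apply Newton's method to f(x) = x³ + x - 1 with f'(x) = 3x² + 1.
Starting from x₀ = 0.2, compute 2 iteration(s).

f(x) = x³ + x - 1
f'(x) = 3x² + 1
x₀ = 0.2

Newton-Raphson formula: x_{n+1} = x_n - f(x_n)/f'(x_n)

Iteration 1:
  f(0.200000) = -0.792000
  f'(0.200000) = 1.120000
  x_1 = 0.200000 - (-0.792000)/1.120000 = 0.907143
Iteration 2:
  f(0.907143) = 0.653638
  f'(0.907143) = 3.468724
  x_2 = 0.907143 - 0.653638/3.468724 = 0.718705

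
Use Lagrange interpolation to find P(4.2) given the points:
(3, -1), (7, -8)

Lagrange interpolation formula:
P(x) = Σ yᵢ × Lᵢ(x)
where Lᵢ(x) = Π_{j≠i} (x - xⱼ)/(xᵢ - xⱼ)

L_0(4.2) = (4.2 - 7)/(3 - 7) = 0.700000
L_1(4.2) = (4.2 - 3)/(7 - 3) = 0.300000

P(4.2) = (-1)×L_0(4.2) + (-8)×L_1(4.2)
P(4.2) = -3.100000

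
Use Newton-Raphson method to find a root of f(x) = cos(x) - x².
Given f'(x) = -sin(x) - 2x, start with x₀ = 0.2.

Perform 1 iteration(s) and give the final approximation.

f(x) = cos(x) - x²
f'(x) = -sin(x) - 2x
x₀ = 0.2

Newton-Raphson formula: x_{n+1} = x_n - f(x_n)/f'(x_n)

Iteration 1:
  f(0.200000) = 0.940067
  f'(0.200000) = -0.598669
  x_1 = 0.200000 - 0.940067/(-0.598669) = 1.770260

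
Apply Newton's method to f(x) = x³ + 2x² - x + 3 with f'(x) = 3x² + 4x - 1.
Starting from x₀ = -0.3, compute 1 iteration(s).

f(x) = x³ + 2x² - x + 3
f'(x) = 3x² + 4x - 1
x₀ = -0.3

Newton-Raphson formula: x_{n+1} = x_n - f(x_n)/f'(x_n)

Iteration 1:
  f(-0.300000) = 3.453000
  f'(-0.300000) = -1.930000
  x_1 = -0.300000 - 3.453000/(-1.930000) = 1.489119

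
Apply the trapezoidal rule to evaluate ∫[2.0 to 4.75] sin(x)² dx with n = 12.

f(x) = sin(x)²
a = 2.0, b = 4.75, n = 12
h = (b - a)/n = 0.229167

Trapezoidal rule: (h/2)[f(x₀) + 2f(x₁) + 2f(x₂) + ... + f(xₙ)]

x_0 = 2.0000, f(x_0) = 0.826822, coefficient = 1
x_1 = 2.2292, f(x_1) = 0.625666, coefficient = 2
x_2 = 2.4583, f(x_2) = 0.398570, coefficient = 2
x_3 = 2.6875, f(x_3) = 0.192411, coefficient = 2
x_4 = 2.9167, f(x_4) = 0.049744, coefficient = 2
x_5 = 3.1458, f(x_5) = 0.000018, coefficient = 2
x_6 = 3.3750, f(x_6) = 0.053497, coefficient = 2
x_7 = 3.6042, f(x_7) = 0.199142, coefficient = 2
x_8 = 3.8333, f(x_8) = 0.406889, coefficient = 2
x_9 = 4.0625, f(x_9) = 0.633856, coefficient = 2
x_10 = 4.2917, f(x_10) = 0.833193, coefficient = 2
x_11 = 4.5208, f(x_11) = 0.963753, coefficient = 2
x_12 = 4.7500, f(x_12) = 0.998586, coefficient = 1

I ≈ (0.229167/2) × 10.538888 = 1.207581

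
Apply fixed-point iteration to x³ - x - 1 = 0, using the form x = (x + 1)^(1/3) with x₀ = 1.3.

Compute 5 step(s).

Equation: x³ - x - 1 = 0
Fixed-point form: x = (x + 1)^(1/3)
x₀ = 1.3

x_1 = g(1.300000) = 1.320006
x_2 = g(1.320006) = 1.323822
x_3 = g(1.323822) = 1.324548
x_4 = g(1.324548) = 1.324686
x_5 = g(1.324686) = 1.324712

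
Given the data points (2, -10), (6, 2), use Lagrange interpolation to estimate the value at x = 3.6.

Lagrange interpolation formula:
P(x) = Σ yᵢ × Lᵢ(x)
where Lᵢ(x) = Π_{j≠i} (x - xⱼ)/(xᵢ - xⱼ)

L_0(3.6) = (3.6 - 6)/(2 - 6) = 0.600000
L_1(3.6) = (3.6 - 2)/(6 - 2) = 0.400000

P(3.6) = (-10)×L_0(3.6) + 2×L_1(3.6)
P(3.6) = -5.200000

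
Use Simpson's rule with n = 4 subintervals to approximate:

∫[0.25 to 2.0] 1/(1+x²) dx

f(x) = 1/(1+x²)
a = 0.25, b = 2.0, n = 4
h = (b - a)/n = 0.437500

Simpson's rule: (h/3)[f(x₀) + 4f(x₁) + 2f(x₂) + ... + f(xₙ)]

x_0 = 0.2500, f(x_0) = 0.941176, coefficient = 1
x_1 = 0.6875, f(x_1) = 0.679045, coefficient = 4
x_2 = 1.1250, f(x_2) = 0.441379, coefficient = 2
x_3 = 1.5625, f(x_3) = 0.290579, coefficient = 4
x_4 = 2.0000, f(x_4) = 0.200000, coefficient = 1

I ≈ (0.437500/3) × 5.902431 = 0.860771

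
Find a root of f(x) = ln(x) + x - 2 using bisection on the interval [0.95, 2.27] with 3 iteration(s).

f(x) = ln(x) + x - 2
Initial interval: [0.95, 2.27]

Iteration 1:
  c_1 = (0.950000 + 2.270000)/2 = 1.610000
  f(c_1) = f(1.610000) = 0.086234
  f(a) × f(c) < 0, new interval: [0.950000, 1.610000]
Iteration 2:
  c_2 = (0.950000 + 1.610000)/2 = 1.280000
  f(c_2) = f(1.280000) = -0.473140
  f(a) × f(c) ≥ 0, new interval: [1.280000, 1.610000]
Iteration 3:
  c_3 = (1.280000 + 1.610000)/2 = 1.445000
  f(c_3) = f(1.445000) = -0.186891
  f(a) × f(c) ≥ 0, new interval: [1.445000, 1.610000]

After 3 iteration(s), the approximation is c_3 = 1.445000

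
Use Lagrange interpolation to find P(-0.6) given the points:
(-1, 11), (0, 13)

Lagrange interpolation formula:
P(x) = Σ yᵢ × Lᵢ(x)
where Lᵢ(x) = Π_{j≠i} (x - xⱼ)/(xᵢ - xⱼ)

L_0(-0.6) = (-0.6 - 0)/(-1 - 0) = 0.600000
L_1(-0.6) = (-0.6 - (-1))/(0 - (-1)) = 0.400000

P(-0.6) = 11×L_0(-0.6) + 13×L_1(-0.6)
P(-0.6) = 11.800000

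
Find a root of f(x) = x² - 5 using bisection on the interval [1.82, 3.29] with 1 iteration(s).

f(x) = x² - 5
Initial interval: [1.82, 3.29]

Iteration 1:
  c_1 = (1.820000 + 3.290000)/2 = 2.555000
  f(c_1) = f(2.555000) = 1.528025
  f(a) × f(c) < 0, new interval: [1.820000, 2.555000]

After 1 iteration(s), the approximation is c_1 = 2.555000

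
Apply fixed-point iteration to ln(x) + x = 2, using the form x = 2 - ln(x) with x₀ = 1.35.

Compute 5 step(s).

Equation: ln(x) + x = 2
Fixed-point form: x = 2 - ln(x)
x₀ = 1.35

x_1 = g(1.350000) = 1.699895
x_2 = g(1.699895) = 1.469433
x_3 = g(1.469433) = 1.615123
x_4 = g(1.615123) = 1.520589
x_5 = g(1.520589) = 1.580902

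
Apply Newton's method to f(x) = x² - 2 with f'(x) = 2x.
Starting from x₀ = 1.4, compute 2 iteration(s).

f(x) = x² - 2
f'(x) = 2x
x₀ = 1.4

Newton-Raphson formula: x_{n+1} = x_n - f(x_n)/f'(x_n)

Iteration 1:
  f(1.400000) = -0.040000
  f'(1.400000) = 2.800000
  x_1 = 1.400000 - (-0.040000)/2.800000 = 1.414286
Iteration 2:
  f(1.414286) = 0.000204
  f'(1.414286) = 2.828571
  x_2 = 1.414286 - 0.000204/2.828571 = 1.414214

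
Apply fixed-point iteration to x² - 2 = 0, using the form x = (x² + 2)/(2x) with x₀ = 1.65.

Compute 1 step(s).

Equation: x² - 2 = 0
Fixed-point form: x = (x² + 2)/(2x)
x₀ = 1.65

x_1 = g(1.650000) = 1.431061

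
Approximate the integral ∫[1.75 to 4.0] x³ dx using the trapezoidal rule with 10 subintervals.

f(x) = x³
a = 1.75, b = 4.0, n = 10
h = (b - a)/n = 0.225000

Trapezoidal rule: (h/2)[f(x₀) + 2f(x₁) + 2f(x₂) + ... + f(xₙ)]

x_0 = 1.7500, f(x_0) = 5.359375, coefficient = 1
x_1 = 1.9750, f(x_1) = 7.703734, coefficient = 2
x_2 = 2.2000, f(x_2) = 10.648000, coefficient = 2
x_3 = 2.4250, f(x_3) = 14.260516, coefficient = 2
x_4 = 2.6500, f(x_4) = 18.609625, coefficient = 2
x_5 = 2.8750, f(x_5) = 23.763672, coefficient = 2
x_6 = 3.1000, f(x_6) = 29.791000, coefficient = 2
x_7 = 3.3250, f(x_7) = 36.759953, coefficient = 2
x_8 = 3.5500, f(x_8) = 44.738875, coefficient = 2
x_9 = 3.7750, f(x_9) = 53.796109, coefficient = 2
x_10 = 4.0000, f(x_10) = 64.000000, coefficient = 1

I ≈ (0.225000/2) × 549.502344 = 61.819014
Exact value: 61.655273
Error: 0.163740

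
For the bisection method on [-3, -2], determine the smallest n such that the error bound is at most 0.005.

We need (b-a)/2^n ≤ 0.005
(-2 - (-3))/2^n ≤ 0.005
1/2^n ≤ 0.005
2^n ≥ 200
n ≥ log₂(200) = 7.64
n ≥ 8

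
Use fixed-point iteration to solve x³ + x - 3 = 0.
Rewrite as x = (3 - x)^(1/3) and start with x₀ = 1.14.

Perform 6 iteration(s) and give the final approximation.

Equation: x³ + x - 3 = 0
Fixed-point form: x = (3 - x)^(1/3)
x₀ = 1.14

x_1 = g(1.140000) = 1.229809
x_2 = g(1.229809) = 1.209688
x_3 = g(1.209688) = 1.214254
x_4 = g(1.214254) = 1.213221
x_5 = g(1.213221) = 1.213455
x_6 = g(1.213455) = 1.213402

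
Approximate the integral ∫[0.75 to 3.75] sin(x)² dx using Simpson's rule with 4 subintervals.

f(x) = sin(x)²
a = 0.75, b = 3.75, n = 4
h = (b - a)/n = 0.750000

Simpson's rule: (h/3)[f(x₀) + 4f(x₁) + 2f(x₂) + ... + f(xₙ)]

x_0 = 0.7500, f(x_0) = 0.464631, coefficient = 1
x_1 = 1.5000, f(x_1) = 0.994996, coefficient = 4
x_2 = 2.2500, f(x_2) = 0.605398, coefficient = 2
x_3 = 3.0000, f(x_3) = 0.019915, coefficient = 4
x_4 = 3.7500, f(x_4) = 0.326682, coefficient = 1

I ≈ (0.750000/3) × 6.061754 = 1.515438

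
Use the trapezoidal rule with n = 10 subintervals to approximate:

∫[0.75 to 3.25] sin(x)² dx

f(x) = sin(x)²
a = 0.75, b = 3.25, n = 10
h = (b - a)/n = 0.250000

Trapezoidal rule: (h/2)[f(x₀) + 2f(x₁) + 2f(x₂) + ... + f(xₙ)]

x_0 = 0.7500, f(x_0) = 0.464631, coefficient = 1
x_1 = 1.0000, f(x_1) = 0.708073, coefficient = 2
x_2 = 1.2500, f(x_2) = 0.900572, coefficient = 2
x_3 = 1.5000, f(x_3) = 0.994996, coefficient = 2
x_4 = 1.7500, f(x_4) = 0.968228, coefficient = 2
x_5 = 2.0000, f(x_5) = 0.826822, coefficient = 2
x_6 = 2.2500, f(x_6) = 0.605398, coefficient = 2
x_7 = 2.5000, f(x_7) = 0.358169, coefficient = 2
x_8 = 2.7500, f(x_8) = 0.145665, coefficient = 2
x_9 = 3.0000, f(x_9) = 0.019915, coefficient = 2
x_10 = 3.2500, f(x_10) = 0.011706, coefficient = 1

I ≈ (0.250000/2) × 11.532014 = 1.441502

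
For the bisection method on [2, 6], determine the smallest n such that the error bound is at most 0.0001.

We need (b-a)/2^n ≤ 0.0001
(6 - 2)/2^n ≤ 0.0001
4/2^n ≤ 0.0001
2^n ≥ 40000
n ≥ log₂(40000) = 15.29
n ≥ 16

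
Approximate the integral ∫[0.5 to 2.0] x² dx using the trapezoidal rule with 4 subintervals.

f(x) = x²
a = 0.5, b = 2.0, n = 4
h = (b - a)/n = 0.375000

Trapezoidal rule: (h/2)[f(x₀) + 2f(x₁) + 2f(x₂) + ... + f(xₙ)]

x_0 = 0.5000, f(x_0) = 0.250000, coefficient = 1
x_1 = 0.8750, f(x_1) = 0.765625, coefficient = 2
x_2 = 1.2500, f(x_2) = 1.562500, coefficient = 2
x_3 = 1.6250, f(x_3) = 2.640625, coefficient = 2
x_4 = 2.0000, f(x_4) = 4.000000, coefficient = 1

I ≈ (0.375000/2) × 14.187500 = 2.660156
Exact value: 2.625000
Error: 0.035156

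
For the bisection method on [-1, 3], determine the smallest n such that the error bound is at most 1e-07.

We need (b-a)/2^n ≤ 1e-07
(3 - (-1))/2^n ≤ 1e-07
4/2^n ≤ 1e-07
2^n ≥ 40000000
n ≥ log₂(40000000) = 25.25
n ≥ 26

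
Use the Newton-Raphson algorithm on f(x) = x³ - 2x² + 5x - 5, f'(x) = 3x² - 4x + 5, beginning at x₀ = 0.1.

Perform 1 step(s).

f(x) = x³ - 2x² + 5x - 5
f'(x) = 3x² - 4x + 5
x₀ = 0.1

Newton-Raphson formula: x_{n+1} = x_n - f(x_n)/f'(x_n)

Iteration 1:
  f(0.100000) = -4.519000
  f'(0.100000) = 4.630000
  x_1 = 0.100000 - (-4.519000)/4.630000 = 1.076026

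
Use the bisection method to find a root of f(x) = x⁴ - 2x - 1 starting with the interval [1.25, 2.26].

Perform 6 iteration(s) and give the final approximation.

f(x) = x⁴ - 2x - 1
Initial interval: [1.25, 2.26]

Iteration 1:
  c_1 = (1.250000 + 2.260000)/2 = 1.755000
  f(c_1) = f(1.755000) = 4.976554
  f(a) × f(c) < 0, new interval: [1.250000, 1.755000]
Iteration 2:
  c_2 = (1.250000 + 1.755000)/2 = 1.502500
  f(c_2) = f(1.502500) = 1.091334
  f(a) × f(c) < 0, new interval: [1.250000, 1.502500]
Iteration 3:
  c_3 = (1.250000 + 1.502500)/2 = 1.376250
  f(c_3) = f(1.376250) = -0.165021
  f(a) × f(c) ≥ 0, new interval: [1.376250, 1.502500]
Iteration 4:
  c_4 = (1.376250 + 1.502500)/2 = 1.439375
  f(c_4) = f(1.439375) = 0.413607
  f(a) × f(c) < 0, new interval: [1.376250, 1.439375]
Iteration 5:
  c_5 = (1.376250 + 1.439375)/2 = 1.407812
  f(c_5) = f(1.407812) = 0.112445
  f(a) × f(c) < 0, new interval: [1.376250, 1.407812]
Iteration 6:
  c_6 = (1.376250 + 1.407812)/2 = 1.392031
  f(c_6) = f(1.392031) = -0.029184
  f(a) × f(c) ≥ 0, new interval: [1.392031, 1.407812]

After 6 iteration(s), the approximation is c_6 = 1.392031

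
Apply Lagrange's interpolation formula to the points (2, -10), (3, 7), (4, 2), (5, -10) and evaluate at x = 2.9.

Lagrange interpolation formula:
P(x) = Σ yᵢ × Lᵢ(x)
where Lᵢ(x) = Π_{j≠i} (x - xⱼ)/(xᵢ - xⱼ)

L_0(2.9) = (2.9 - 3)/(2 - 3) × (2.9 - 4)/(2 - 4) × (2.9 - 5)/(2 - 5) = 0.038500
L_1(2.9) = (2.9 - 2)/(3 - 2) × (2.9 - 4)/(3 - 4) × (2.9 - 5)/(3 - 5) = 1.039500
L_2(2.9) = (2.9 - 2)/(4 - 2) × (2.9 - 3)/(4 - 3) × (2.9 - 5)/(4 - 5) = -0.094500
L_3(2.9) = (2.9 - 2)/(5 - 2) × (2.9 - 3)/(5 - 3) × (2.9 - 4)/(5 - 4) = 0.016500

P(2.9) = (-10)×L_0(2.9) + 7×L_1(2.9) + 2×L_2(2.9) + (-10)×L_3(2.9)
P(2.9) = 6.537500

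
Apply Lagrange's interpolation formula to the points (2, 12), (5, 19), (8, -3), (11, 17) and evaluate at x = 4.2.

Lagrange interpolation formula:
P(x) = Σ yᵢ × Lᵢ(x)
where Lᵢ(x) = Π_{j≠i} (x - xⱼ)/(xᵢ - xⱼ)

L_0(4.2) = (4.2 - 5)/(2 - 5) × (4.2 - 8)/(2 - 8) × (4.2 - 11)/(2 - 11) = 0.127605
L_1(4.2) = (4.2 - 2)/(5 - 2) × (4.2 - 8)/(5 - 8) × (4.2 - 11)/(5 - 11) = 1.052741
L_2(4.2) = (4.2 - 2)/(8 - 2) × (4.2 - 5)/(8 - 5) × (4.2 - 11)/(8 - 11) = -0.221630
L_3(4.2) = (4.2 - 2)/(11 - 2) × (4.2 - 5)/(11 - 5) × (4.2 - 8)/(11 - 8) = 0.041284

P(4.2) = 12×L_0(4.2) + 19×L_1(4.2) + (-3)×L_2(4.2) + 17×L_3(4.2)
P(4.2) = 22.900049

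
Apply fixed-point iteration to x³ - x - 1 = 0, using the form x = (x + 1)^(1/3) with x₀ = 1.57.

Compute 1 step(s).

Equation: x³ - x - 1 = 0
Fixed-point form: x = (x + 1)^(1/3)
x₀ = 1.57

x_1 = g(1.570000) = 1.369760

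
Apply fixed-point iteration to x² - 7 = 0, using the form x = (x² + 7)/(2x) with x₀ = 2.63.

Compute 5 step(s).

Equation: x² - 7 = 0
Fixed-point form: x = (x² + 7)/(2x)
x₀ = 2.63

x_1 = g(2.630000) = 2.645798
x_2 = g(2.645798) = 2.645751
x_3 = g(2.645751) = 2.645751
x_4 = g(2.645751) = 2.645751
x_5 = g(2.645751) = 2.645751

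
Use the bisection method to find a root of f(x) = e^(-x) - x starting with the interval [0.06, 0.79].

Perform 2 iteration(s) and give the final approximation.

f(x) = e^(-x) - x
Initial interval: [0.06, 0.79]

Iteration 1:
  c_1 = (0.060000 + 0.790000)/2 = 0.425000
  f(c_1) = f(0.425000) = 0.228770
  f(a) × f(c) ≥ 0, new interval: [0.425000, 0.790000]
Iteration 2:
  c_2 = (0.425000 + 0.790000)/2 = 0.607500
  f(c_2) = f(0.607500) = -0.062789
  f(a) × f(c) < 0, new interval: [0.425000, 0.607500]

After 2 iteration(s), the approximation is c_2 = 0.607500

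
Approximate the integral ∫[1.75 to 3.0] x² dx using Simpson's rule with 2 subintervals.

f(x) = x²
a = 1.75, b = 3.0, n = 2
h = (b - a)/n = 0.625000

Simpson's rule: (h/3)[f(x₀) + 4f(x₁) + 2f(x₂) + ... + f(xₙ)]

x_0 = 1.7500, f(x_0) = 3.062500, coefficient = 1
x_1 = 2.3750, f(x_1) = 5.640625, coefficient = 4
x_2 = 3.0000, f(x_2) = 9.000000, coefficient = 1

I ≈ (0.625000/3) × 34.625000 = 7.213542
Exact value: 7.213542
Error: 0.000000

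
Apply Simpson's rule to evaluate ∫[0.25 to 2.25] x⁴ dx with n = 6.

f(x) = x⁴
a = 0.25, b = 2.25, n = 6
h = (b - a)/n = 0.333333

Simpson's rule: (h/3)[f(x₀) + 4f(x₁) + 2f(x₂) + ... + f(xₙ)]

x_0 = 0.2500, f(x_0) = 0.003906, coefficient = 1
x_1 = 0.5833, f(x_1) = 0.115789, coefficient = 4
x_2 = 0.9167, f(x_2) = 0.706067, coefficient = 2
x_3 = 1.2500, f(x_3) = 2.441406, coefficient = 4
x_4 = 1.5833, f(x_4) = 6.284770, coefficient = 2
x_5 = 1.9167, f(x_5) = 13.495419, coefficient = 4
x_6 = 2.2500, f(x_6) = 25.628906, coefficient = 1

I ≈ (0.333333/3) × 103.824942 = 11.536105
Exact value: 11.532812
Error: 0.003292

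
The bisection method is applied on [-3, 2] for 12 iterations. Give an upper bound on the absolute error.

Bisection error bound: |error| ≤ (b-a)/2^n
|error| ≤ (2 - (-3))/2^12 = 5/2^12
|error| ≤ 0.0012207031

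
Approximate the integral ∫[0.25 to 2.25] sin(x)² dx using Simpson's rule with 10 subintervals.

f(x) = sin(x)²
a = 0.25, b = 2.25, n = 10
h = (b - a)/n = 0.200000

Simpson's rule: (h/3)[f(x₀) + 4f(x₁) + 2f(x₂) + ... + f(xₙ)]

x_0 = 0.2500, f(x_0) = 0.061209, coefficient = 1
x_1 = 0.4500, f(x_1) = 0.189195, coefficient = 4
x_2 = 0.6500, f(x_2) = 0.366251, coefficient = 2
x_3 = 0.8500, f(x_3) = 0.564422, coefficient = 4
x_4 = 1.0500, f(x_4) = 0.752423, coefficient = 2
x_5 = 1.2500, f(x_5) = 0.900572, coefficient = 4
x_6 = 1.4500, f(x_6) = 0.985479, coefficient = 2
x_7 = 1.6500, f(x_7) = 0.993740, coefficient = 4
x_8 = 1.8500, f(x_8) = 0.924050, coefficient = 2
x_9 = 2.0500, f(x_9) = 0.787412, coefficient = 4
x_10 = 2.2500, f(x_10) = 0.605398, coefficient = 1

I ≈ (0.200000/3) × 20.464376 = 1.364292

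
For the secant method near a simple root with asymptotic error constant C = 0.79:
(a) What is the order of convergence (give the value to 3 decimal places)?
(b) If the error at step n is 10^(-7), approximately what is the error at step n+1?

(a) Secant method has superlinear convergence with order φ = (1+√5)/2 ≈ 1.618.
    This means |e_{n+1}| ≈ C|e_n|^1.618.

(b) With |e_n| = 10^(-7) and C = 0.79:
    |e_{n+1}| ≈ 0.79 × (10^(-7))^1.618 = 0.79 × 10^(-11.33)

(a) ≈ 1.618 (golden ratio); (b) |e_{n+1}| ≈ 3.727e-12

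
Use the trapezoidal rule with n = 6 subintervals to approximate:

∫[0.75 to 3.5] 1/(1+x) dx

f(x) = 1/(1+x)
a = 0.75, b = 3.5, n = 6
h = (b - a)/n = 0.458333

Trapezoidal rule: (h/2)[f(x₀) + 2f(x₁) + 2f(x₂) + ... + f(xₙ)]

x_0 = 0.7500, f(x_0) = 0.571429, coefficient = 1
x_1 = 1.2083, f(x_1) = 0.452830, coefficient = 2
x_2 = 1.6667, f(x_2) = 0.375000, coefficient = 2
x_3 = 2.1250, f(x_3) = 0.320000, coefficient = 2
x_4 = 2.5833, f(x_4) = 0.279070, coefficient = 2
x_5 = 3.0417, f(x_5) = 0.247423, coefficient = 2
x_6 = 3.5000, f(x_6) = 0.222222, coefficient = 1

I ≈ (0.458333/2) × 4.142296 = 0.949276
Exact value: 0.944462
Error: 0.004815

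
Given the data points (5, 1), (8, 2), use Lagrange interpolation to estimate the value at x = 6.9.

Lagrange interpolation formula:
P(x) = Σ yᵢ × Lᵢ(x)
where Lᵢ(x) = Π_{j≠i} (x - xⱼ)/(xᵢ - xⱼ)

L_0(6.9) = (6.9 - 8)/(5 - 8) = 0.366667
L_1(6.9) = (6.9 - 5)/(8 - 5) = 0.633333

P(6.9) = 1×L_0(6.9) + 2×L_1(6.9)
P(6.9) = 1.633333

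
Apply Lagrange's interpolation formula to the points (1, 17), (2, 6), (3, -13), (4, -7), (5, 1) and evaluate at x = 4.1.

Lagrange interpolation formula:
P(x) = Σ yᵢ × Lᵢ(x)
where Lᵢ(x) = Π_{j≠i} (x - xⱼ)/(xᵢ - xⱼ)

L_0(4.1) = (4.1 - 2)/(1 - 2) × (4.1 - 3)/(1 - 3) × (4.1 - 4)/(1 - 4) × (4.1 - 5)/(1 - 5) = -0.008662
L_1(4.1) = (4.1 - 1)/(2 - 1) × (4.1 - 3)/(2 - 3) × (4.1 - 4)/(2 - 4) × (4.1 - 5)/(2 - 5) = 0.051150
L_2(4.1) = (4.1 - 1)/(3 - 1) × (4.1 - 2)/(3 - 2) × (4.1 - 4)/(3 - 4) × (4.1 - 5)/(3 - 5) = -0.146475
L_3(4.1) = (4.1 - 1)/(4 - 1) × (4.1 - 2)/(4 - 2) × (4.1 - 3)/(4 - 3) × (4.1 - 5)/(4 - 5) = 1.074150
L_4(4.1) = (4.1 - 1)/(5 - 1) × (4.1 - 2)/(5 - 2) × (4.1 - 3)/(5 - 3) × (4.1 - 4)/(5 - 4) = 0.029837

P(4.1) = 17×L_0(4.1) + 6×L_1(4.1) + (-13)×L_2(4.1) + (-7)×L_3(4.1) + 1×L_4(4.1)
P(4.1) = -5.425400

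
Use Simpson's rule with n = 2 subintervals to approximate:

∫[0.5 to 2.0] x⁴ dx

f(x) = x⁴
a = 0.5, b = 2.0, n = 2
h = (b - a)/n = 0.750000

Simpson's rule: (h/3)[f(x₀) + 4f(x₁) + 2f(x₂) + ... + f(xₙ)]

x_0 = 0.5000, f(x_0) = 0.062500, coefficient = 1
x_1 = 1.2500, f(x_1) = 2.441406, coefficient = 4
x_2 = 2.0000, f(x_2) = 16.000000, coefficient = 1

I ≈ (0.750000/3) × 25.828125 = 6.457031
Exact value: 6.393750
Error: 0.063281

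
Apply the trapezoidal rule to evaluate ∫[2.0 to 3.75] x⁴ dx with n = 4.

f(x) = x⁴
a = 2.0, b = 3.75, n = 4
h = (b - a)/n = 0.437500

Trapezoidal rule: (h/2)[f(x₀) + 2f(x₁) + 2f(x₂) + ... + f(xₙ)]

x_0 = 2.0000, f(x_0) = 16.000000, coefficient = 1
x_1 = 2.4375, f(x_1) = 35.300308, coefficient = 2
x_2 = 2.8750, f(x_2) = 68.320557, coefficient = 2
x_3 = 3.3125, f(x_3) = 120.399185, coefficient = 2
x_4 = 3.7500, f(x_4) = 197.753906, coefficient = 1

I ≈ (0.437500/2) × 661.794006 = 144.767439
Exact value: 141.915430
Error: 2.852009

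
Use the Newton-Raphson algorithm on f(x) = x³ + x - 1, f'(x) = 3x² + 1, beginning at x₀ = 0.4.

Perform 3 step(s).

f(x) = x³ + x - 1
f'(x) = 3x² + 1
x₀ = 0.4

Newton-Raphson formula: x_{n+1} = x_n - f(x_n)/f'(x_n)

Iteration 1:
  f(0.400000) = -0.536000
  f'(0.400000) = 1.480000
  x_1 = 0.400000 - (-0.536000)/1.480000 = 0.762162
Iteration 2:
  f(0.762162) = 0.204895
  f'(0.762162) = 2.742673
  x_2 = 0.762162 - 0.204895/2.742673 = 0.687456
Iteration 3:
  f(0.687456) = 0.012344
  f'(0.687456) = 2.417786
  x_3 = 0.687456 - 0.012344/2.417786 = 0.682350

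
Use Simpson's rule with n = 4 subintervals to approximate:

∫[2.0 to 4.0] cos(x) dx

f(x) = cos(x)
a = 2.0, b = 4.0, n = 4
h = (b - a)/n = 0.500000

Simpson's rule: (h/3)[f(x₀) + 4f(x₁) + 2f(x₂) + ... + f(xₙ)]

x_0 = 2.0000, f(x_0) = -0.416147, coefficient = 1
x_1 = 2.5000, f(x_1) = -0.801144, coefficient = 4
x_2 = 3.0000, f(x_2) = -0.989992, coefficient = 2
x_3 = 3.5000, f(x_3) = -0.936457, coefficient = 4
x_4 = 4.0000, f(x_4) = -0.653644, coefficient = 1

I ≈ (0.500000/3) × -10.000177 = -1.666696
Exact value: -1.666100
Error: 0.000596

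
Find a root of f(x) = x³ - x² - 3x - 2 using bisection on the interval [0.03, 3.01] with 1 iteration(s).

f(x) = x³ - x² - 3x - 2
Initial interval: [0.03, 3.01]

Iteration 1:
  c_1 = (0.030000 + 3.010000)/2 = 1.520000
  f(c_1) = f(1.520000) = -5.358592
  f(a) × f(c) ≥ 0, new interval: [1.520000, 3.010000]

After 1 iteration(s), the approximation is c_1 = 1.520000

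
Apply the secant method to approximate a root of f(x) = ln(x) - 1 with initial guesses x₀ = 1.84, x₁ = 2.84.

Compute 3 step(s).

f(x) = ln(x) - 1
x₀ = 1.84, x₁ = 2.84

Secant formula: x_{n+1} = x_n - f(x_n)(x_n - x_{n-1})/(f(x_n) - f(x_{n-1}))

Iteration 1:
  f(1.840000) = -0.390234
  f(2.840000) = 0.043804
  x_2 = 2.840000 - 0.043804×(2.840000 - 1.840000)/(0.043804 - (-0.390234))
       = 2.739078
Iteration 2:
  f(2.840000) = 0.043804
  f(2.739078) = 0.007621
  x_3 = 2.739078 - 0.007621×(2.739078 - 2.840000)/(0.007621 - 0.043804)
       = 2.717820
Iteration 3:
  f(2.739078) = 0.007621
  f(2.717820) = -0.000170
  x_4 = 2.717820 - (-0.000170)×(2.717820 - 2.739078)/(-0.000170 - 0.007621)
       = 2.718284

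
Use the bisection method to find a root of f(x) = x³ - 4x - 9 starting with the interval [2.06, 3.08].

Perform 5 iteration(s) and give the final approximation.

f(x) = x³ - 4x - 9
Initial interval: [2.06, 3.08]

Iteration 1:
  c_1 = (2.060000 + 3.080000)/2 = 2.570000
  f(c_1) = f(2.570000) = -2.305407
  f(a) × f(c) ≥ 0, new interval: [2.570000, 3.080000]
Iteration 2:
  c_2 = (2.570000 + 3.080000)/2 = 2.825000
  f(c_2) = f(2.825000) = 2.245266
  f(a) × f(c) < 0, new interval: [2.570000, 2.825000]
Iteration 3:
  c_3 = (2.570000 + 2.825000)/2 = 2.697500
  f(c_3) = f(2.697500) = -0.161624
  f(a) × f(c) ≥ 0, new interval: [2.697500, 2.825000]
Iteration 4:
  c_4 = (2.697500 + 2.825000)/2 = 2.761250
  f(c_4) = f(2.761250) = 1.008155
  f(a) × f(c) < 0, new interval: [2.697500, 2.761250]
Iteration 5:
  c_5 = (2.697500 + 2.761250)/2 = 2.729375
  f(c_5) = f(2.729375) = 0.414946
  f(a) × f(c) < 0, new interval: [2.697500, 2.729375]

After 5 iteration(s), the approximation is c_5 = 2.729375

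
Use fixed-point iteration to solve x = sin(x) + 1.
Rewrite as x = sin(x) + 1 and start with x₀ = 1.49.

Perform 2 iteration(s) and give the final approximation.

Equation: x = sin(x) + 1
Fixed-point form: x = sin(x) + 1
x₀ = 1.49

x_1 = g(1.490000) = 1.996738
x_2 = g(1.996738) = 1.910650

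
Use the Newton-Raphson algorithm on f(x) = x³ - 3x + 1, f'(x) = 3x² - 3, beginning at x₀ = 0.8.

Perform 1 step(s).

f(x) = x³ - 3x + 1
f'(x) = 3x² - 3
x₀ = 0.8

Newton-Raphson formula: x_{n+1} = x_n - f(x_n)/f'(x_n)

Iteration 1:
  f(0.800000) = -0.888000
  f'(0.800000) = -1.080000
  x_1 = 0.800000 - (-0.888000)/(-1.080000) = -0.022222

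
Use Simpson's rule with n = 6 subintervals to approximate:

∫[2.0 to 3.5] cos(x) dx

f(x) = cos(x)
a = 2.0, b = 3.5, n = 6
h = (b - a)/n = 0.250000

Simpson's rule: (h/3)[f(x₀) + 4f(x₁) + 2f(x₂) + ... + f(xₙ)]

x_0 = 2.0000, f(x_0) = -0.416147, coefficient = 1
x_1 = 2.2500, f(x_1) = -0.628174, coefficient = 4
x_2 = 2.5000, f(x_2) = -0.801144, coefficient = 2
x_3 = 2.7500, f(x_3) = -0.924302, coefficient = 4
x_4 = 3.0000, f(x_4) = -0.989992, coefficient = 2
x_5 = 3.2500, f(x_5) = -0.994130, coefficient = 4
x_6 = 3.5000, f(x_6) = -0.936457, coefficient = 1

I ≈ (0.250000/3) × -15.121298 = -1.260108
Exact value: -1.260081
Error: 0.000028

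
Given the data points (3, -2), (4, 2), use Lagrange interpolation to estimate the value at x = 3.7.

Lagrange interpolation formula:
P(x) = Σ yᵢ × Lᵢ(x)
where Lᵢ(x) = Π_{j≠i} (x - xⱼ)/(xᵢ - xⱼ)

L_0(3.7) = (3.7 - 4)/(3 - 4) = 0.300000
L_1(3.7) = (3.7 - 3)/(4 - 3) = 0.700000

P(3.7) = (-2)×L_0(3.7) + 2×L_1(3.7)
P(3.7) = 0.800000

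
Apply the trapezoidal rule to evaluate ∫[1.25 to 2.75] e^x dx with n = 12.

f(x) = e^x
a = 1.25, b = 2.75, n = 12
h = (b - a)/n = 0.125000

Trapezoidal rule: (h/2)[f(x₀) + 2f(x₁) + 2f(x₂) + ... + f(xₙ)]

x_0 = 1.2500, f(x_0) = 3.490343, coefficient = 1
x_1 = 1.3750, f(x_1) = 3.955077, coefficient = 2
x_2 = 1.5000, f(x_2) = 4.481689, coefficient = 2
x_3 = 1.6250, f(x_3) = 5.078419, coefficient = 2
x_4 = 1.7500, f(x_4) = 5.754603, coefficient = 2
x_5 = 1.8750, f(x_5) = 6.520819, coefficient = 2
x_6 = 2.0000, f(x_6) = 7.389056, coefficient = 2
x_7 = 2.1250, f(x_7) = 8.372897, coefficient = 2
x_8 = 2.2500, f(x_8) = 9.487736, coefficient = 2
x_9 = 2.3750, f(x_9) = 10.751013, coefficient = 2
x_10 = 2.5000, f(x_10) = 12.182494, coefficient = 2
x_11 = 2.6250, f(x_11) = 13.804574, coefficient = 2
x_12 = 2.7500, f(x_12) = 15.642632, coefficient = 1

I ≈ (0.125000/2) × 194.689730 = 12.168108
Exact value: 12.152289
Error: 0.015819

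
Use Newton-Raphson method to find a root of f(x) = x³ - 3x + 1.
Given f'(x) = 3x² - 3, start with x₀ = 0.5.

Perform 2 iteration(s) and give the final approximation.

f(x) = x³ - 3x + 1
f'(x) = 3x² - 3
x₀ = 0.5

Newton-Raphson formula: x_{n+1} = x_n - f(x_n)/f'(x_n)

Iteration 1:
  f(0.500000) = -0.375000
  f'(0.500000) = -2.250000
  x_1 = 0.500000 - (-0.375000)/(-2.250000) = 0.333333
Iteration 2:
  f(0.333333) = 0.037037
  f'(0.333333) = -2.666667
  x_2 = 0.333333 - 0.037037/(-2.666667) = 0.347222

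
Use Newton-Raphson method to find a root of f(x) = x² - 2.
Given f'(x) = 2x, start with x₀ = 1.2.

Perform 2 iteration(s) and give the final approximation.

f(x) = x² - 2
f'(x) = 2x
x₀ = 1.2

Newton-Raphson formula: x_{n+1} = x_n - f(x_n)/f'(x_n)

Iteration 1:
  f(1.200000) = -0.560000
  f'(1.200000) = 2.400000
  x_1 = 1.200000 - (-0.560000)/2.400000 = 1.433333
Iteration 2:
  f(1.433333) = 0.054444
  f'(1.433333) = 2.866667
  x_2 = 1.433333 - 0.054444/2.866667 = 1.414341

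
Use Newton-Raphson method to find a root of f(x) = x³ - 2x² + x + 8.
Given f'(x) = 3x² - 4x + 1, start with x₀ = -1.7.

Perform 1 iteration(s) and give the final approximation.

f(x) = x³ - 2x² + x + 8
f'(x) = 3x² - 4x + 1
x₀ = -1.7

Newton-Raphson formula: x_{n+1} = x_n - f(x_n)/f'(x_n)

Iteration 1:
  f(-1.700000) = -4.393000
  f'(-1.700000) = 16.470000
  x_1 = -1.700000 - (-4.393000)/16.470000 = -1.433273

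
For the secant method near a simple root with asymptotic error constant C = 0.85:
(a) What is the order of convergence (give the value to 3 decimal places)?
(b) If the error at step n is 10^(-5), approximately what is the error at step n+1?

(a) Secant method has superlinear convergence with order φ = (1+√5)/2 ≈ 1.618.
    This means |e_{n+1}| ≈ C|e_n|^1.618.

(b) With |e_n| = 10^(-5) and C = 0.85:
    |e_{n+1}| ≈ 0.85 × (10^(-5))^1.618 = 0.85 × 10^(-8.09)

(a) ≈ 1.618 (golden ratio); (b) |e_{n+1}| ≈ 6.906e-09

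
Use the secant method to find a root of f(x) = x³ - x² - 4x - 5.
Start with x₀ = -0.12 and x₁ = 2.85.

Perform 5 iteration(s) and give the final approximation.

f(x) = x³ - x² - 4x - 5
x₀ = -0.12, x₁ = 2.85

Secant formula: x_{n+1} = x_n - f(x_n)(x_n - x_{n-1})/(f(x_n) - f(x_{n-1}))

Iteration 1:
  f(-0.120000) = -4.536128
  f(2.850000) = -1.373375
  x_2 = 2.850000 - (-1.373375)×(2.850000 - (-0.120000))/(-1.373375 - (-4.536128))
       = 4.139675
Iteration 2:
  f(2.850000) = -1.373375
  f(4.139675) = 32.245628
  x_3 = 4.139675 - 32.245628×(4.139675 - 2.850000)/(32.245628 - (-1.373375))
       = 2.902685
Iteration 3:
  f(4.139675) = 32.245628
  f(2.902685) = -0.579519
  x_4 = 2.902685 - (-0.579519)×(2.902685 - 4.139675)/(-0.579519 - 32.245628)
       = 2.924523
Iteration 4:
  f(2.902685) = -0.579519
  f(2.924523) = -0.237958
  x_5 = 2.924523 - (-0.237958)×(2.924523 - 2.902685)/(-0.237958 - (-0.579519))
       = 2.939738
Iteration 5:
  f(2.924523) = -0.237958
  f(2.939738) = 0.004379
  x_6 = 2.939738 - 0.004379×(2.939738 - 2.924523)/(0.004379 - (-0.237958))
       = 2.939463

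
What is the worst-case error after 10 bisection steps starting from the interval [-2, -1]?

Bisection error bound: |error| ≤ (b-a)/2^n
|error| ≤ (-1 - (-2))/2^10 = 1/2^10
|error| ≤ 0.0009765625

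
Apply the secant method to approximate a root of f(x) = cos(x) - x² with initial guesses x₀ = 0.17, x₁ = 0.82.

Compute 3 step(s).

f(x) = cos(x) - x²
x₀ = 0.17, x₁ = 0.82

Secant formula: x_{n+1} = x_n - f(x_n)(x_n - x_{n-1})/(f(x_n) - f(x_{n-1}))

Iteration 1:
  f(0.170000) = 0.956685
  f(0.820000) = 0.009821
  x_2 = 0.820000 - 0.009821×(0.820000 - 0.170000)/(0.009821 - 0.956685)
       = 0.826742
Iteration 2:
  f(0.820000) = 0.009821
  f(0.826742) = -0.006226
  x_3 = 0.826742 - (-0.006226)×(0.826742 - 0.820000)/(-0.006226 - 0.009821)
       = 0.824126
Iteration 3:
  f(0.826742) = -0.006226
  f(0.824126) = 0.000014
  x_4 = 0.824126 - 0.000014×(0.824126 - 0.826742)/(0.000014 - (-0.006226))
       = 0.824132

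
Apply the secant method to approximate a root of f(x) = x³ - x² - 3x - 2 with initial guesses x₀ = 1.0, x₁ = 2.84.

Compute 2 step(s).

f(x) = x³ - x² - 3x - 2
x₀ = 1.0, x₁ = 2.84

Secant formula: x_{n+1} = x_n - f(x_n)(x_n - x_{n-1})/(f(x_n) - f(x_{n-1}))

Iteration 1:
  f(1.000000) = -5.000000
  f(2.840000) = 4.320704
  x_2 = 2.840000 - 4.320704×(2.840000 - 1.000000)/(4.320704 - (-5.000000))
       = 1.987050
Iteration 2:
  f(2.840000) = 4.320704
  f(1.987050) = -4.063914
  x_3 = 1.987050 - (-4.063914)×(1.987050 - 2.840000)/(-4.063914 - 4.320704)
       = 2.400464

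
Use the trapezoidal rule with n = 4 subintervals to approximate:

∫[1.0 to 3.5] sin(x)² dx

f(x) = sin(x)²
a = 1.0, b = 3.5, n = 4
h = (b - a)/n = 0.625000

Trapezoidal rule: (h/2)[f(x₀) + 2f(x₁) + 2f(x₂) + ... + f(xₙ)]

x_0 = 1.0000, f(x_0) = 0.708073, coefficient = 1
x_1 = 1.6250, f(x_1) = 0.997065, coefficient = 2
x_2 = 2.2500, f(x_2) = 0.605398, coefficient = 2
x_3 = 2.8750, f(x_3) = 0.069404, coefficient = 2
x_4 = 3.5000, f(x_4) = 0.123049, coefficient = 1

I ≈ (0.625000/2) × 4.174855 = 1.304642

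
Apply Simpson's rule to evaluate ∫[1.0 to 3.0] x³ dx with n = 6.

f(x) = x³
a = 1.0, b = 3.0, n = 6
h = (b - a)/n = 0.333333

Simpson's rule: (h/3)[f(x₀) + 4f(x₁) + 2f(x₂) + ... + f(xₙ)]

x_0 = 1.0000, f(x_0) = 1.000000, coefficient = 1
x_1 = 1.3333, f(x_1) = 2.370370, coefficient = 4
x_2 = 1.6667, f(x_2) = 4.629630, coefficient = 2
x_3 = 2.0000, f(x_3) = 8.000000, coefficient = 4
x_4 = 2.3333, f(x_4) = 12.703704, coefficient = 2
x_5 = 2.6667, f(x_5) = 18.962963, coefficient = 4
x_6 = 3.0000, f(x_6) = 27.000000, coefficient = 1

I ≈ (0.333333/3) × 180.000000 = 20.000000
Exact value: 20.000000
Error: 0.000000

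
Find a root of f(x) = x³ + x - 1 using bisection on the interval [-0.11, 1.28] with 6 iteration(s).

f(x) = x³ + x - 1
Initial interval: [-0.11, 1.28]

Iteration 1:
  c_1 = (-0.110000 + 1.280000)/2 = 0.585000
  f(c_1) = f(0.585000) = -0.214798
  f(a) × f(c) ≥ 0, new interval: [0.585000, 1.280000]
Iteration 2:
  c_2 = (0.585000 + 1.280000)/2 = 0.932500
  f(c_2) = f(0.932500) = 0.743361
  f(a) × f(c) < 0, new interval: [0.585000, 0.932500]
Iteration 3:
  c_3 = (0.585000 + 0.932500)/2 = 0.758750
  f(c_3) = f(0.758750) = 0.195564
  f(a) × f(c) < 0, new interval: [0.585000, 0.758750]
Iteration 4:
  c_4 = (0.585000 + 0.758750)/2 = 0.671875
  f(c_4) = f(0.671875) = -0.024830
  f(a) × f(c) ≥ 0, new interval: [0.671875, 0.758750]
Iteration 5:
  c_5 = (0.671875 + 0.758750)/2 = 0.715313
  f(c_5) = f(0.715313) = 0.081318
  f(a) × f(c) < 0, new interval: [0.671875, 0.715313]
Iteration 6:
  c_6 = (0.671875 + 0.715313)/2 = 0.693594
  f(c_6) = f(0.693594) = 0.027262
  f(a) × f(c) < 0, new interval: [0.671875, 0.693594]

After 6 iteration(s), the approximation is c_6 = 0.693594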